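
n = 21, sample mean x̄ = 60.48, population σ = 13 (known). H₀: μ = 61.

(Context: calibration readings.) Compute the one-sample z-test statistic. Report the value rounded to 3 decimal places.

SE = σ/√n = 13/√21 = 2.8368
z = (x̄−μ₀)/SE = (60.48−61)/2.8368 = -0.1833

test statistic = -0.183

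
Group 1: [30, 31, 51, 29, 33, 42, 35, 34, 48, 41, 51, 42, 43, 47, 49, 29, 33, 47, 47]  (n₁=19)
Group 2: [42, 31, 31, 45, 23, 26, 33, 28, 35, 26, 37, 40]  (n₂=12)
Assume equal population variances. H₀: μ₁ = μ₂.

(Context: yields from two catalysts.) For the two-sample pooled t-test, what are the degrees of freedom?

df = n₁ + n₂ − 2 = 19 + 12 − 2 = 29

degrees of freedom = 29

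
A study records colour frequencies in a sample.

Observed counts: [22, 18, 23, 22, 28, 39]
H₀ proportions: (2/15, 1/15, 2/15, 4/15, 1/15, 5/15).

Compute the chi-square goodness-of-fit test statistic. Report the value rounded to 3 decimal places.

test statistic = 49.286

n = 152; E_i = n·p_i = [20.27, 10.13, 20.27, 40.53, 10.13, 50.67]
χ² = (22−20.27)²/20.27 + (18−10.13)²/10.13 + (23−20.27)²/20.27 + (22−40.53)²/40.53 + (28−10.13)²/10.13 + (39−50.67)²/50.67 = 49.2862
df = 5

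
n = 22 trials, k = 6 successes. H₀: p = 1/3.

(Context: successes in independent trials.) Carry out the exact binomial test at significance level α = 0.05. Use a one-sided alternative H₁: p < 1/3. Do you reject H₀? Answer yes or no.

Exact binomial: n=22, k=6, p₀=1/3=0.3333
P(X≤6) from Σ C(n,i)·p₀^i·(1−p₀)^(n−i)
p-value (one-sided, H₁ less) = 0.36197
At α=0.05: p ≥ α → fail to reject H₀

reject H₀: no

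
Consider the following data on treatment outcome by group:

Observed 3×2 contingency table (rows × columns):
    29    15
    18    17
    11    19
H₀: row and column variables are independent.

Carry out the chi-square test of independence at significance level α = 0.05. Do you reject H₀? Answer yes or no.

Row totals [44, 35, 30], col totals [58, 51], n=109
χ² = (29−23.41)²/23.41 + (15−20.59)²/20.59 + (18−18.62)²/18.62 + (17−16.38)²/16.38 + (11−15.96)²/15.96 + (19−14.04)²/14.04 = 6.1924
df = 2
p-value (upper-tail) = 0.04522
At α=0.05: p < α → reject H₀

reject H₀: yes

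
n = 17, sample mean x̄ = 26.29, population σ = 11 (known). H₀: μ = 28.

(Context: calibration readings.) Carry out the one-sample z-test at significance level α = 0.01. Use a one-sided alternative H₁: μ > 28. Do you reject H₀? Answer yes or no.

SE = σ/√n = 11/√17 = 2.6679
z = (x̄−μ₀)/SE = (26.29−28)/2.6679 = -0.6410
p-value (one-sided, H₁ greater) = 0.73922
At α=0.01: p ≥ α → fail to reject H₀

reject H₀: no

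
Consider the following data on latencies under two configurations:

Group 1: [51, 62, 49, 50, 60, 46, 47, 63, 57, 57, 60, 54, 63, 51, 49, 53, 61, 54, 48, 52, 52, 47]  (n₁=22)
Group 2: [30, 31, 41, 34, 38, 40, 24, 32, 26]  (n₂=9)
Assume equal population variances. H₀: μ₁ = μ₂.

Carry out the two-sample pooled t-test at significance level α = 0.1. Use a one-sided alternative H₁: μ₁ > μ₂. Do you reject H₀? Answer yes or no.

reject H₀: yes

x̄₁=53.909, s₁=5.588, n₁=22
x̄₂=32.889, s₂=5.947, n₂=9
s_p² = [21·5.588² + 8·5.947²]/29 = 32.3692
SE = √(s_p²·(1/22+1/9)) = 2.2512
t = (53.909−32.889)/2.2512 = 9.3373
df = 29
p-value (one-sided, H₁ greater) = 0.00000
At α=0.1: p < α → reject H₀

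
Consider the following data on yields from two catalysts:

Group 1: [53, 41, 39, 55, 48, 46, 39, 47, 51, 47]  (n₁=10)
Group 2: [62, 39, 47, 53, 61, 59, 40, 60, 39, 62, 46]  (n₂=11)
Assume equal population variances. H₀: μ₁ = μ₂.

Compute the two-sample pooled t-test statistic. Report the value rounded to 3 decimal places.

x̄₁=46.600, s₁=5.582, n₁=10
x̄₂=51.636, s₂=9.678, n₂=11
s_p² = [9·5.582² + 10·9.678²]/19 = 64.0498
SE = √(s_p²·(1/10+1/11)) = 3.4968
t = (46.600−51.636)/3.4968 = -1.4403
df = 19

test statistic = -1.440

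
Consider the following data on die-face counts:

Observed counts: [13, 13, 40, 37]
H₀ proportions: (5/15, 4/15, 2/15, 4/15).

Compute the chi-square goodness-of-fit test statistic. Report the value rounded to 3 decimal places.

test statistic = 74.422

n = 103; E_i = n·p_i = [34.33, 27.47, 13.73, 27.47]
χ² = (13−34.33)²/34.33 + (13−27.47)²/27.47 + (40−13.73)²/13.73 + (37−27.47)²/27.47 = 74.4223
df = 3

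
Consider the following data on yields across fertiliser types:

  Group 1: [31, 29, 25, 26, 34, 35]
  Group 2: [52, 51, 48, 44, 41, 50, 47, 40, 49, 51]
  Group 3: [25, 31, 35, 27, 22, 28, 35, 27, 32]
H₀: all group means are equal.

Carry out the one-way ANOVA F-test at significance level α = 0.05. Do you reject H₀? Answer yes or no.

reject H₀: yes

Group means [30.00, 47.30, 29.11], grand mean 36.600
SSB = Σnᵢ(x̄ᵢ−x̄)² = 1911.011; SSW = ΣΣ(x−x̄ᵢ)² = 406.989
MSB = 1911.011/2 = 955.5056; MSW = 406.989/22 = 18.4995
F = MSB/MSW = 51.6504
df = (2, 22)
p-value (upper-tail) = 0.00000
At α=0.05: p < α → reject H₀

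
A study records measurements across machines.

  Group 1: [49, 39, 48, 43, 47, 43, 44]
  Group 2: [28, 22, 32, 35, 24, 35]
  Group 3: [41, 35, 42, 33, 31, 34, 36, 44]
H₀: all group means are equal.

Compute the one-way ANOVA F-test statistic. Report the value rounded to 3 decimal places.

test statistic = 17.922

Group means [44.71, 29.33, 37.00], grand mean 37.381
SSB = Σnᵢ(x̄ᵢ−x̄)² = 766.190; SSW = ΣΣ(x−x̄ᵢ)² = 384.762
MSB = 766.190/2 = 383.0952; MSW = 384.762/18 = 21.3757
F = MSB/MSW = 17.9220
df = (2, 18)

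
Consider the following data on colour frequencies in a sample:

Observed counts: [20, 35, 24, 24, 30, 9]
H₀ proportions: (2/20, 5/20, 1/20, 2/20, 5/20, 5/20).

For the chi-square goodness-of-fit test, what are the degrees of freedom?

degrees of freedom = 5

df = k − 1 = 6 − 1 = 5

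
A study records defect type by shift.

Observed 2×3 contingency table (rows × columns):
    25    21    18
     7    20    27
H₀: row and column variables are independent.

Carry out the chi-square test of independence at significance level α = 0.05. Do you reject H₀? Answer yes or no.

reject H₀: yes

Row totals [64, 54], col totals [32, 41, 45], n=118
χ² = (25−17.36)²/17.36 + (21−22.24)²/22.24 + (18−24.41)²/24.41 + (7−14.64)²/14.64 + (20−18.76)²/18.76 + (27−20.59)²/20.59 = 11.1822
df = 2
p-value (upper-tail) = 0.00373
At α=0.05: p < α → reject H₀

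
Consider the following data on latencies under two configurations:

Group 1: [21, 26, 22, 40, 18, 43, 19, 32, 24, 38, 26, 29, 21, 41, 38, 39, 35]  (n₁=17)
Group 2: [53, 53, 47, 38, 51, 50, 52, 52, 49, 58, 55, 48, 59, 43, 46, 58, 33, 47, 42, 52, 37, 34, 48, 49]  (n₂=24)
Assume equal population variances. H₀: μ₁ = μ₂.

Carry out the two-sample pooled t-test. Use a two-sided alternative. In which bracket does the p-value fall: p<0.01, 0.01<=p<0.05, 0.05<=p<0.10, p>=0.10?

p-value bracket: p<0.01

x̄₁=30.118, s₁=8.616, n₁=17
x̄₂=48.083, s₂=7.199, n₂=24
s_p² = [16·8.616² + 23·7.199²]/39 = 61.0153
SE = √(s_p²·(1/17+1/24)) = 2.4762
t = (30.118−48.083)/2.4762 = -7.2554
df = 39
p-value (two-sided) = 0.00000
→ bracket: p<0.01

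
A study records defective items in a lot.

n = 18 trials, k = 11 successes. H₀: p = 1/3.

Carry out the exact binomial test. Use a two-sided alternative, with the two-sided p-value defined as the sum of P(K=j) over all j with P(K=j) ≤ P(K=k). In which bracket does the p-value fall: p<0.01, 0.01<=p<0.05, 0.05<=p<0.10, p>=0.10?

p-value bracket: 0.01<=p<0.05

Exact binomial: n=18, k=11, p₀=1/3=0.3333
P(X=j) = C(n,j)·p₀^j·(1−p₀)^(n−j); p = Σ P(X=j) over j with P(X=j) ≤ P(X=11)
p-value (two-sided) = 0.02120
→ bracket: 0.01<=p<0.05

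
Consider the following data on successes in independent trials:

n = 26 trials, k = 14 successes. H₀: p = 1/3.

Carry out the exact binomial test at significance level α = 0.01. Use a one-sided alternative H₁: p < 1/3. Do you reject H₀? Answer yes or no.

Exact binomial: n=26, k=14, p₀=1/3=0.3333
P(X≤14) from Σ C(n,i)·p₀^i·(1−p₀)^(n−i)
p-value (one-sided, H₁ less) = 0.99081
At α=0.01: p ≥ α → fail to reject H₀

reject H₀: no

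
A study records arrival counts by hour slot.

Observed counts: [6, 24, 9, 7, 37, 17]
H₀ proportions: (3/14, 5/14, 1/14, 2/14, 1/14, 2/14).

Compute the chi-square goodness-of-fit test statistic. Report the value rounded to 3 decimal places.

n = 100; E_i = n·p_i = [21.43, 35.71, 7.14, 14.29, 7.14, 14.29]
χ² = (6−21.43)²/21.43 + (24−35.71)²/35.71 + (9−7.14)²/7.14 + (7−14.29)²/14.29 + (37−7.14)²/7.14 + (17−14.29)²/14.29 = 144.4680
df = 5

test statistic = 144.468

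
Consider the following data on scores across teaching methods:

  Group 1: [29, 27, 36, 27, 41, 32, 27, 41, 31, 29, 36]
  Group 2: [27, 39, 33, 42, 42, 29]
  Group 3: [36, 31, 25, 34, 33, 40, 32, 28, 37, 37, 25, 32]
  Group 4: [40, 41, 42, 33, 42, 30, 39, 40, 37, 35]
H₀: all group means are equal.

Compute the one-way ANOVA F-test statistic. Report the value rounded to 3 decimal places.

Group means [32.36, 35.33, 32.50, 37.90], grand mean 34.282
SSB = Σnᵢ(x̄ᵢ−x̄)² = 216.119; SSW = ΣΣ(x−x̄ᵢ)² = 899.779
MSB = 216.119/3 = 72.0395; MSW = 899.779/35 = 25.7080
F = MSB/MSW = 2.8022
df = (3, 35)

test statistic = 2.802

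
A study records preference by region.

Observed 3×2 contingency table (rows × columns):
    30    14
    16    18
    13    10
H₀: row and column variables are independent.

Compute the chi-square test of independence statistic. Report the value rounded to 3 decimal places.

test statistic = 3.567

Row totals [44, 34, 23], col totals [59, 42], n=101
χ² = (30−25.70)²/25.70 + (14−18.30)²/18.30 + (16−19.86)²/19.86 + (18−14.14)²/14.14 + (13−13.44)²/13.44 + (10−9.56)²/9.56 = 3.5668
df = 2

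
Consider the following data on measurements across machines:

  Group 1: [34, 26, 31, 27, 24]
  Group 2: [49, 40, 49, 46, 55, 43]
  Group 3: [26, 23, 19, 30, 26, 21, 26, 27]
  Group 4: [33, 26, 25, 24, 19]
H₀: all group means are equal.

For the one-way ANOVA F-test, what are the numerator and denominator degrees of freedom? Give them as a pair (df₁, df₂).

k = 4 groups, N = 24 total
df = (k−1, N−k) = (4−1, 24−4) = (3, 20)

degrees of freedom = [3, 20]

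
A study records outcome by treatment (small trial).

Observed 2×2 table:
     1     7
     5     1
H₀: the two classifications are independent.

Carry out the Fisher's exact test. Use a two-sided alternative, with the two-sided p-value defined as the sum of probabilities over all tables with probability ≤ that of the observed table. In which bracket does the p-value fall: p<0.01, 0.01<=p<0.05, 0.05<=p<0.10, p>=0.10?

Margins: r₁=8, r₂=6, c₁=6, c₂=8, n=14
p_obs = C(8,1)·C(6,5)/C(14,6); sum pmf over tables with pmf ≤ p_obs
p-value (two-sided) = 0.02564
→ bracket: 0.01<=p<0.05

p-value bracket: 0.01<=p<0.05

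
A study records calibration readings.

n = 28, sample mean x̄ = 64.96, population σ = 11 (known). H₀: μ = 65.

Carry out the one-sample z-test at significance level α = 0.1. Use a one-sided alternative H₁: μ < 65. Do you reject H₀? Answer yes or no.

SE = σ/√n = 11/√28 = 2.0788
z = (x̄−μ₀)/SE = (64.96−65)/2.0788 = -0.0192
p-value (one-sided, H₁ less) = 0.49232
At α=0.1: p ≥ α → fail to reject H₀

reject H₀: no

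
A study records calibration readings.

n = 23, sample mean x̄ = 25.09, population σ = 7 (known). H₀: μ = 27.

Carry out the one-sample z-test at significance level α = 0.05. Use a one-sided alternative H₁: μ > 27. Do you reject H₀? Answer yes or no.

reject H₀: no

SE = σ/√n = 7/√23 = 1.4596
z = (x̄−μ₀)/SE = (25.09−27)/1.4596 = -1.3086
p-value (one-sided, H₁ greater) = 0.90466
At α=0.05: p ≥ α → fail to reject H₀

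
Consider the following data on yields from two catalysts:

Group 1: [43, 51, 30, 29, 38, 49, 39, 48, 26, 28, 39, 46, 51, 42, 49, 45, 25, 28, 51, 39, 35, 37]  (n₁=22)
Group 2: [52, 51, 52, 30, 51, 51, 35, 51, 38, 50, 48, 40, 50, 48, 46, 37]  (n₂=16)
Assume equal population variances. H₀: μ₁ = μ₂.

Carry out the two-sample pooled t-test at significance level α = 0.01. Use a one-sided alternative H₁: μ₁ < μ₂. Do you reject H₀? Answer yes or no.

reject H₀: no

x̄₁=39.455, s₁=8.803, n₁=22
x̄₂=45.625, s₂=7.154, n₂=16
s_p² = [21·8.803² + 15·7.154²]/36 = 66.5335
SE = √(s_p²·(1/22+1/16)) = 2.6800
t = (39.455−45.625)/2.6800 = -2.3024
df = 36
p-value (one-sided, H₁ less) = 0.01360
At α=0.01: p ≥ α → fail to reject H₀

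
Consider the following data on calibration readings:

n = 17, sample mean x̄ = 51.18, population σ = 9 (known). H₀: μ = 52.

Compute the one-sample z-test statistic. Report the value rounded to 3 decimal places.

SE = σ/√n = 9/√17 = 2.1828
z = (x̄−μ₀)/SE = (51.18−52)/2.1828 = -0.3757

test statistic = -0.376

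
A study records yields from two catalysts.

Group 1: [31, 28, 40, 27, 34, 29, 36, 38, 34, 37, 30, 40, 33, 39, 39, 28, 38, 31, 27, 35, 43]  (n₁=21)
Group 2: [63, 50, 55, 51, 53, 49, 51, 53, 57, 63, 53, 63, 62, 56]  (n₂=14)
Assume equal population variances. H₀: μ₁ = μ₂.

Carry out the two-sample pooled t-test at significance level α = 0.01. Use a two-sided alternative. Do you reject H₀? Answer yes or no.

reject H₀: yes

x̄₁=34.143, s₁=4.892, n₁=21
x̄₂=55.643, s₂=5.153, n₂=14
s_p² = [20·4.892² + 13·5.153²]/33 = 24.9632
SE = √(s_p²·(1/21+1/14)) = 1.7239
t = (34.143−55.643)/1.7239 = -12.4718
df = 33
p-value (two-sided) = 0.00000
At α=0.01: p < α → reject H₀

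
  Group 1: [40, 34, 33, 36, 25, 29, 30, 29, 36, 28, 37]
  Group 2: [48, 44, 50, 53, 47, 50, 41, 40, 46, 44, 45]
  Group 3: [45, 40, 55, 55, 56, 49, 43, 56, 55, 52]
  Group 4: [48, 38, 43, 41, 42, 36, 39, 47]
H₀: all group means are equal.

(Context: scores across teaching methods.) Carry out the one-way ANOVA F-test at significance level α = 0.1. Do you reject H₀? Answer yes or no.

reject H₀: yes

Group means [32.45, 46.18, 50.60, 41.75], grand mean 42.625
SSB = Σnᵢ(x̄ᵢ−x̄)² = 1919.111; SSW = ΣΣ(x−x̄ᵢ)² = 812.264
MSB = 1919.111/3 = 639.7038; MSW = 812.264/36 = 22.5629
F = MSB/MSW = 28.3520
df = (3, 36)
p-value (upper-tail) = 0.00000
At α=0.1: p < α → reject H₀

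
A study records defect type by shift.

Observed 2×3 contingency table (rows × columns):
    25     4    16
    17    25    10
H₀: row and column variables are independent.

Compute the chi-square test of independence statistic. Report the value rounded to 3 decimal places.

Row totals [45, 52], col totals [42, 29, 26], n=97
χ² = (25−19.48)²/19.48 + (4−13.45)²/13.45 + (16−12.06)²/12.06 + (17−22.52)²/22.52 + (25−15.55)²/15.55 + (10−13.94)²/13.94 = 17.7024
df = 2

test statistic = 17.702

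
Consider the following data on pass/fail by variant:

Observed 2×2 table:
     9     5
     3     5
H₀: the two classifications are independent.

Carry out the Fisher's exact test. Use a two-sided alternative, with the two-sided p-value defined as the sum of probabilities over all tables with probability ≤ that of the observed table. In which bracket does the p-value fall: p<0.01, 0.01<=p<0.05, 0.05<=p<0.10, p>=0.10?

p-value bracket: p>=0.10

Margins: r₁=14, r₂=8, c₁=12, c₂=10, n=22
p_obs = C(14,9)·C(8,3)/C(22,12); sum pmf over tables with pmf ≤ p_obs
p-value (two-sided) = 0.37771
→ bracket: p>=0.10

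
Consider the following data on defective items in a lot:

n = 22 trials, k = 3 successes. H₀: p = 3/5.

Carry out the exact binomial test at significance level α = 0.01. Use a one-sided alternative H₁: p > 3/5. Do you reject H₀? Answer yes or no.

Exact binomial: n=22, k=3, p₀=3/5=0.6000
P(X≥3) from Σ C(n,i)·p₀^i·(1−p₀)^(n−i)
p-value (one-sided, H₁ greater) = 1.00000
At α=0.01: p ≥ α → fail to reject H₀

reject H₀: no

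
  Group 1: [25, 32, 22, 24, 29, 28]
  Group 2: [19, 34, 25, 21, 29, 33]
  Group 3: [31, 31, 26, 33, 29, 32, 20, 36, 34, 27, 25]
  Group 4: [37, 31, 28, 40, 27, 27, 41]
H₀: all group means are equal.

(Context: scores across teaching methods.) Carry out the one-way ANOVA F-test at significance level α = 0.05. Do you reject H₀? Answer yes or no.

Group means [26.67, 26.83, 29.45, 33.00], grand mean 29.200
SSB = Σnᵢ(x̄ᵢ−x̄)² = 173.906; SSW = ΣΣ(x−x̄ᵢ)² = 704.894
MSB = 173.906/3 = 57.9687; MSW = 704.894/26 = 27.1113
F = MSB/MSW = 2.1382
df = (3, 26)
p-value (upper-tail) = 0.11967
At α=0.05: p ≥ α → fail to reject H₀

reject H₀: no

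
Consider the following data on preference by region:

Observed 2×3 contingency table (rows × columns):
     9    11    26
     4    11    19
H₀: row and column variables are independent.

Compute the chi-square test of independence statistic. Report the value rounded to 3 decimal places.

Row totals [46, 34], col totals [13, 22, 45], n=80
χ² = (9−7.47)²/7.47 + (11−12.65)²/12.65 + (26−25.88)²/25.88 + (4−5.53)²/5.53 + (11−9.35)²/9.35 + (19−19.12)²/19.12 = 1.2399
df = 2

test statistic = 1.240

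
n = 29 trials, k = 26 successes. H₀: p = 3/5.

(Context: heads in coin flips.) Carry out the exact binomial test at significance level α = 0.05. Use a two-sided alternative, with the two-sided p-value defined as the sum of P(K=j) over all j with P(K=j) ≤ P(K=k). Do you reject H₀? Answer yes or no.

Exact binomial: n=29, k=26, p₀=3/5=0.6000
P(X=j) = C(n,j)·p₀^j·(1−p₀)^(n−j); p = Σ P(X=j) over j with P(X=j) ≤ P(X=26)
p-value (two-sided) = 0.00089
At α=0.05: p < α → reject H₀

reject H₀: yes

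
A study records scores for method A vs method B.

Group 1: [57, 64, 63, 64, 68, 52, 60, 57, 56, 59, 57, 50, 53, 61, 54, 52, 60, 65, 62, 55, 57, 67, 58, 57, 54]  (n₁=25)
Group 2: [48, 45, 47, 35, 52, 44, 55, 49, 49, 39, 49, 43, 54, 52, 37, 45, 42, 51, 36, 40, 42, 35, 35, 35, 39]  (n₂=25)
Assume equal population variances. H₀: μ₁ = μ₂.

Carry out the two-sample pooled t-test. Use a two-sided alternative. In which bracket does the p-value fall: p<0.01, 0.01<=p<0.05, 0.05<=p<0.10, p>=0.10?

x̄₁=58.480, s₁=4.857, n₁=25
x̄₂=43.920, s₂=6.493, n₂=25
s_p² = [24·4.857² + 24·6.493²]/48 = 32.8767
SE = √(s_p²·(1/25+1/25)) = 1.6218
t = (58.480−43.920)/1.6218 = 8.9779
df = 48
p-value (two-sided) = 0.00000
→ bracket: p<0.01

p-value bracket: p<0.01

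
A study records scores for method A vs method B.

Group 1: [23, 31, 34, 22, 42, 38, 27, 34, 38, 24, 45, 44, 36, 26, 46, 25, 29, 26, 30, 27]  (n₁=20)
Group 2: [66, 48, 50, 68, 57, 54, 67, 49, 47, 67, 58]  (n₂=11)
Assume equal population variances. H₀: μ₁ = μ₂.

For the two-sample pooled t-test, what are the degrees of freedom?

degrees of freedom = 29

df = n₁ + n₂ − 2 = 20 + 11 − 2 = 29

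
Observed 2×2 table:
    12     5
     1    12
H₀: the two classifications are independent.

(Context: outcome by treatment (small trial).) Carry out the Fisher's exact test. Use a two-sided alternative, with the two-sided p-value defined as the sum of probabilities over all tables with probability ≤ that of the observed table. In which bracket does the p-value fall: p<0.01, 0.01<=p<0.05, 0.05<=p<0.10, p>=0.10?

p-value bracket: p<0.01

Margins: r₁=17, r₂=13, c₁=13, c₂=17, n=30
p_obs = C(17,12)·C(13,1)/C(30,13); sum pmf over tables with pmf ≤ p_obs
p-value (two-sided) = 0.00078
→ bracket: p<0.01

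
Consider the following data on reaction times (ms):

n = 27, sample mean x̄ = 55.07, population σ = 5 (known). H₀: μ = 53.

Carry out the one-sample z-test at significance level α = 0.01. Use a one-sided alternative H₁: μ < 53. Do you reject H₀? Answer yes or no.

reject H₀: no

SE = σ/√n = 5/√27 = 0.9623
z = (x̄−μ₀)/SE = (55.07−53)/0.9623 = 2.1512
p-value (one-sided, H₁ less) = 0.98427
At α=0.01: p ≥ α → fail to reject H₀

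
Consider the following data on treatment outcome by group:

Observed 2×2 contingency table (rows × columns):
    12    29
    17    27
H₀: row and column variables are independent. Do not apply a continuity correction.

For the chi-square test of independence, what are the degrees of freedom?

df = (r−1)(c−1) = (2−1)·(2−1) = 1

degrees of freedom = 1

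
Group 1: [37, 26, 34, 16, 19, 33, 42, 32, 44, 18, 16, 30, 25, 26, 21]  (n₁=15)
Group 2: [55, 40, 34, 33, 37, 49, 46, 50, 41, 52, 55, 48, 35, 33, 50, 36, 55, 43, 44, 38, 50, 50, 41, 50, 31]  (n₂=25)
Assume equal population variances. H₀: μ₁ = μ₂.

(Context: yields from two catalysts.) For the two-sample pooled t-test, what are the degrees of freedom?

df = n₁ + n₂ − 2 = 15 + 25 − 2 = 38

degrees of freedom = 38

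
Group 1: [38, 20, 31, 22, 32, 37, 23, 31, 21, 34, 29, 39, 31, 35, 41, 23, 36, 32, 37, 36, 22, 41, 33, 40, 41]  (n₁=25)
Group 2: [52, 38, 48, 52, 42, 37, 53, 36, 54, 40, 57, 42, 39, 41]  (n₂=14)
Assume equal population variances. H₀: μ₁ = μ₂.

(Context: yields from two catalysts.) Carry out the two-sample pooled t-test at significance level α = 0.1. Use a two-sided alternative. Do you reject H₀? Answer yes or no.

x̄₁=32.200, s₁=6.850, n₁=25
x̄₂=45.071, s₂=7.259, n₂=14
s_p² = [24·6.850² + 13·7.259²]/37 = 48.9440
SE = √(s_p²·(1/25+1/14)) = 2.3353
t = (32.200−45.071)/2.3353 = -5.5116
df = 37
p-value (two-sided) = 0.00000
At α=0.1: p < α → reject H₀

reject H₀: yes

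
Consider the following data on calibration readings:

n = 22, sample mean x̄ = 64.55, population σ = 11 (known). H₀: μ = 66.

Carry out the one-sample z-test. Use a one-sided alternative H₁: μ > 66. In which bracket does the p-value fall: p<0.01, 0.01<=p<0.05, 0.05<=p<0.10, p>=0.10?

p-value bracket: p>=0.10

SE = σ/√n = 11/√22 = 2.3452
z = (x̄−μ₀)/SE = (64.55−66)/2.3452 = -0.6183
p-value (one-sided, H₁ greater) = 0.73181
→ bracket: p>=0.10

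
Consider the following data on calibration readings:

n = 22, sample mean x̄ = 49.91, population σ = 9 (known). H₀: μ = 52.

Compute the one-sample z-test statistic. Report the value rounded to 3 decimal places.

SE = σ/√n = 9/√22 = 1.9188
z = (x̄−μ₀)/SE = (49.91−52)/1.9188 = -1.0892

test statistic = -1.089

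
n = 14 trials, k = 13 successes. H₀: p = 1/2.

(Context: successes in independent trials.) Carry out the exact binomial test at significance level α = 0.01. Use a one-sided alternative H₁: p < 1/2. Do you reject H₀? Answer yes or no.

Exact binomial: n=14, k=13, p₀=1/2=0.5000
P(X≤13) from Σ C(n,i)·p₀^i·(1−p₀)^(n−i)
p-value (one-sided, H₁ less) = 0.99994
At α=0.01: p ≥ α → fail to reject H₀

reject H₀: no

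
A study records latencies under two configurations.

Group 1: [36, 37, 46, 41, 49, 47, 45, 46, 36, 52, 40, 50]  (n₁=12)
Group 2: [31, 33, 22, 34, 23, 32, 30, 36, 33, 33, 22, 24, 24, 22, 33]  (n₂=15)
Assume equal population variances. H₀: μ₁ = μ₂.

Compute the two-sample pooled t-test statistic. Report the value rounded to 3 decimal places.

test statistic = 7.150

x̄₁=43.750, s₁=5.594, n₁=12
x̄₂=28.800, s₂=5.240, n₂=15
s_p² = [11·5.594² + 14·5.240²]/25 = 29.1460
SE = √(s_p²·(1/12+1/15)) = 2.0909
t = (43.750−28.800)/2.0909 = 7.1500
df = 25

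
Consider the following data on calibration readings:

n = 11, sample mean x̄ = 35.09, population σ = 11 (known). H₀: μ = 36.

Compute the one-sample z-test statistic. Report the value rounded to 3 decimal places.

SE = σ/√n = 11/√11 = 3.3166
z = (x̄−μ₀)/SE = (35.09−36)/3.3166 = -0.2744

test statistic = -0.274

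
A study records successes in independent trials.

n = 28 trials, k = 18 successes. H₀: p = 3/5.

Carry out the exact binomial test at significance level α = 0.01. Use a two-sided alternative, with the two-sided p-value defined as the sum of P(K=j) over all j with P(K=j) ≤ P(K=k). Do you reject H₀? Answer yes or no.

Exact binomial: n=28, k=18, p₀=3/5=0.6000
P(X=j) = C(n,j)·p₀^j·(1−p₀)^(n−j); p = Σ P(X=j) over j with P(X=j) ≤ P(X=18)
p-value (two-sided) = 0.70356
At α=0.01: p ≥ α → fail to reject H₀

reject H₀: no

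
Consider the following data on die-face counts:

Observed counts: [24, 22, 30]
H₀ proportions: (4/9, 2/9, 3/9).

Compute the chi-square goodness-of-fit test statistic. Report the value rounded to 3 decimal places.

n = 76; E_i = n·p_i = [33.78, 16.89, 25.33]
χ² = (24−33.78)²/33.78 + (22−16.89)²/16.89 + (30−25.33)²/25.33 = 5.2368
df = 2

test statistic = 5.237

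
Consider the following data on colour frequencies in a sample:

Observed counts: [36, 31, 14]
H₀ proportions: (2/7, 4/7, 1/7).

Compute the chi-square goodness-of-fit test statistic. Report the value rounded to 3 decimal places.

n = 81; E_i = n·p_i = [23.14, 46.29, 11.57]
χ² = (36−23.14)²/23.14 + (31−46.29)²/46.29 + (14−11.57)²/11.57 = 12.7006
df = 2

test statistic = 12.701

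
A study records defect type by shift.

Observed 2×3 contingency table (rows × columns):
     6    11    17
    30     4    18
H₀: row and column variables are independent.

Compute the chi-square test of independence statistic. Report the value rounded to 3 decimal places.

test statistic = 16.239

Row totals [34, 52], col totals [36, 15, 35], n=86
χ² = (6−14.23)²/14.23 + (11−5.93)²/5.93 + (17−13.84)²/13.84 + (30−21.77)²/21.77 + (4−9.07)²/9.07 + (18−21.16)²/21.16 = 16.2392
df = 2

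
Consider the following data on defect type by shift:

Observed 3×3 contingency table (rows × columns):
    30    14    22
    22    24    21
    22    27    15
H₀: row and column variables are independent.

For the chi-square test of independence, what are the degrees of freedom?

df = (r−1)(c−1) = (3−1)·(3−1) = 4

degrees of freedom = 4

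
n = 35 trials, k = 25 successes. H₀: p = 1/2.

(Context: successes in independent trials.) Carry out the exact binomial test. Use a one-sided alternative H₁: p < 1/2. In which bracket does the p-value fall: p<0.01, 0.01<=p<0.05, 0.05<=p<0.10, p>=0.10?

Exact binomial: n=35, k=25, p₀=1/2=0.5000
P(X≤25) from Σ C(n,i)·p₀^i·(1−p₀)^(n−i)
p-value (one-sided, H₁ less) = 0.99701
→ bracket: p>=0.10

p-value bracket: p>=0.10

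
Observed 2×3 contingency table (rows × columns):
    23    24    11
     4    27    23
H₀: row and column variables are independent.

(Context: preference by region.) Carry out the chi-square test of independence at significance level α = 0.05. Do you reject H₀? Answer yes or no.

Row totals [58, 54], col totals [27, 51, 34], n=112
χ² = (23−13.98)²/13.98 + (24−26.41)²/26.41 + (11−17.61)²/17.61 + (4−13.02)²/13.02 + (27−24.59)²/24.59 + (23−16.39)²/16.39 = 17.6618
df = 2
p-value (upper-tail) = 0.00015
At α=0.05: p < α → reject H₀

reject H₀: yes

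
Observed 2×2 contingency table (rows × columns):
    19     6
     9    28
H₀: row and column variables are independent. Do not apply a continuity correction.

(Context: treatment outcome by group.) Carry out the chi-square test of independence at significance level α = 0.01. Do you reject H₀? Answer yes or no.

reject H₀: yes

Row totals [25, 37], col totals [28, 34], n=62
χ² = (19−11.29)²/11.29 + (6−13.71)²/13.71 + (9−16.71)²/16.71 + (28−20.29)²/20.29 = 16.0868
df = 1
p-value (upper-tail) = 0.00006
At α=0.01: p < α → reject H₀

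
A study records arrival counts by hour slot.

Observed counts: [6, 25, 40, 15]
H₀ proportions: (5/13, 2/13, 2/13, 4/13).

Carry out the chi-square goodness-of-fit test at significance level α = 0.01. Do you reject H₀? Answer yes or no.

reject H₀: yes

n = 86; E_i = n·p_i = [33.08, 13.23, 13.23, 26.46]
χ² = (6−33.08)²/33.08 + (25−13.23)²/13.23 + (40−13.23)²/13.23 + (15−26.46)²/26.46 = 91.7599
df = 3
p-value (upper-tail) = 0.00000
At α=0.01: p < α → reject H₀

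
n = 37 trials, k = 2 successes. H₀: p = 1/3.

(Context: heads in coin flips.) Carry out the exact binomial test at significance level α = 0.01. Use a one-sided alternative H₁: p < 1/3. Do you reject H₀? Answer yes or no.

reject H₀: yes

Exact binomial: n=37, k=2, p₀=1/3=0.3333
P(X≤2) from Σ C(n,i)·p₀^i·(1−p₀)^(n−i)
p-value (one-sided, H₁ less) = 0.00006
At α=0.01: p < α → reject H₀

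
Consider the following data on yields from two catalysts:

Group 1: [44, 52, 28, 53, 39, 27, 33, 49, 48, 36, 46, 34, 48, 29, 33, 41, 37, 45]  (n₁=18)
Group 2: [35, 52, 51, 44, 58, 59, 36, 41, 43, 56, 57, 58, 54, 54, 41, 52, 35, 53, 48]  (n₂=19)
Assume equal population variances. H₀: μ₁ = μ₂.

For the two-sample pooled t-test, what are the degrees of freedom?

degrees of freedom = 35

df = n₁ + n₂ − 2 = 18 + 19 − 2 = 35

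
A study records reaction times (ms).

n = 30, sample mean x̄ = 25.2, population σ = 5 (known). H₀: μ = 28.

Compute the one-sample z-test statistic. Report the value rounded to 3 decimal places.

test statistic = -3.067

SE = σ/√n = 5/√30 = 0.9129
z = (x̄−μ₀)/SE = (25.2−28)/0.9129 = -3.0672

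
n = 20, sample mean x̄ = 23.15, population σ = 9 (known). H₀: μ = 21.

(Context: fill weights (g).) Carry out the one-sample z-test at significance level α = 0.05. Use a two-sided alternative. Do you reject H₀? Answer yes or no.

SE = σ/√n = 9/√20 = 2.0125
z = (x̄−μ₀)/SE = (23.15−21)/2.0125 = 1.0683
p-value (two-sided) = 0.28537
At α=0.05: p ≥ α → fail to reject H₀

reject H₀: no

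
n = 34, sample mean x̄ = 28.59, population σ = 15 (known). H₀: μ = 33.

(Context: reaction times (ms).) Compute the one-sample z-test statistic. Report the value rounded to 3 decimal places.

test statistic = -1.714

SE = σ/√n = 15/√34 = 2.5725
z = (x̄−μ₀)/SE = (28.59−33)/2.5725 = -1.7143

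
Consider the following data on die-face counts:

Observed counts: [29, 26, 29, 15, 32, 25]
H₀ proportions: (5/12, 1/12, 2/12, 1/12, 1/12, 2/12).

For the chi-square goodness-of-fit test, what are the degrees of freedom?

df = k − 1 = 6 − 1 = 5

degrees of freedom = 5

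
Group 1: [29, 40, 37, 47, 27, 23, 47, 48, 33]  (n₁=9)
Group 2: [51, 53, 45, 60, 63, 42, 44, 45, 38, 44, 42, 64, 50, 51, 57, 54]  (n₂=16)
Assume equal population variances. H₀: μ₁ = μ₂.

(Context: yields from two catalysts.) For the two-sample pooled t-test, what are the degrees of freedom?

df = n₁ + n₂ − 2 = 9 + 16 − 2 = 23

degrees of freedom = 23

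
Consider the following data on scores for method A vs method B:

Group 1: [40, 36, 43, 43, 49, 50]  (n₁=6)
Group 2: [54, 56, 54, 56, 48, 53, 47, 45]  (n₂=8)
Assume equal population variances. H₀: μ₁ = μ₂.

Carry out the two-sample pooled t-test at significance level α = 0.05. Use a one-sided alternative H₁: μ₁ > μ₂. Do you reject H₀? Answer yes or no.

reject H₀: no

x̄₁=43.500, s₁=5.320, n₁=6
x̄₂=51.625, s₂=4.307, n₂=8
s_p² = [5·5.320² + 7·4.307²]/12 = 22.6146
SE = √(s_p²·(1/6+1/8)) = 2.5683
t = (43.500−51.625)/2.5683 = -3.1636
df = 12
p-value (one-sided, H₁ greater) = 0.99592
At α=0.05: p ≥ α → fail to reject H₀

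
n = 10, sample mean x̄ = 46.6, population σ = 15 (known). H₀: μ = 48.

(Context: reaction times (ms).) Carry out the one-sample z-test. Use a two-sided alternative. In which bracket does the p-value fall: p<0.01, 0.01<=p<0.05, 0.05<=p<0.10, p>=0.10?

p-value bracket: p>=0.10

SE = σ/√n = 15/√10 = 4.7434
z = (x̄−μ₀)/SE = (46.6−48)/4.7434 = -0.2951
p-value (two-sided) = 0.76788
→ bracket: p>=0.10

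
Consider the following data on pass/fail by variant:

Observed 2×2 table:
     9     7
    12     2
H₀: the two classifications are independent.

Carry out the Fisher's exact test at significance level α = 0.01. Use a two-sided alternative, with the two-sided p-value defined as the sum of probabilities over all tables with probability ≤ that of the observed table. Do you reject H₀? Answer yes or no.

Margins: r₁=16, r₂=14, c₁=21, c₂=9, n=30
p_obs = C(16,9)·C(14,12)/C(30,21); sum pmf over tables with pmf ≤ p_obs
p-value (two-sided) = 0.11844
At α=0.01: p ≥ α → fail to reject H₀

reject H₀: no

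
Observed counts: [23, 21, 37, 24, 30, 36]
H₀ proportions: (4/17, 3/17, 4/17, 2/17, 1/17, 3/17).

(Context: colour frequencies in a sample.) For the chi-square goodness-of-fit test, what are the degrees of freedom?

df = k − 1 = 6 − 1 = 5

degrees of freedom = 5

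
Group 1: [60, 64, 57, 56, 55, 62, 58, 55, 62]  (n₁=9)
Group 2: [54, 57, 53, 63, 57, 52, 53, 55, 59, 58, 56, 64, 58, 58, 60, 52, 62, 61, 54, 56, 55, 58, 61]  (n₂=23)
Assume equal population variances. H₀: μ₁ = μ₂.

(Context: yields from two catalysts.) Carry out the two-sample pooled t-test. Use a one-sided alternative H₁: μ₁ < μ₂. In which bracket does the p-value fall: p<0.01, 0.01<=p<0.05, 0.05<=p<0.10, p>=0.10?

p-value bracket: p>=0.10

x̄₁=58.778, s₁=3.346, n₁=9
x̄₂=57.217, s₂=3.490, n₂=23
s_p² = [8·3.346² + 22·3.490²]/30 = 11.9156
SE = √(s_p²·(1/9+1/23)) = 1.3572
t = (58.778−57.217)/1.3572 = 1.1497
df = 30
p-value (one-sided, H₁ less) = 0.87032
→ bracket: p>=0.10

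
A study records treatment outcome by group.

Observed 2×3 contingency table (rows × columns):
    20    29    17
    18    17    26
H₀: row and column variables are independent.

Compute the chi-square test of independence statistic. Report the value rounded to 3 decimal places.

Row totals [66, 61], col totals [38, 46, 43], n=127
χ² = (20−19.75)²/19.75 + (29−23.91)²/23.91 + (17−22.35)²/22.35 + (18−18.25)²/18.25 + (17−22.09)²/22.09 + (26−20.65)²/20.65 = 4.9302
df = 2

test statistic = 4.930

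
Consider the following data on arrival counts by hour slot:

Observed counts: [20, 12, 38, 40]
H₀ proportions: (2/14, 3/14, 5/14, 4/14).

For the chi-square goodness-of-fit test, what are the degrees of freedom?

df = k − 1 = 4 − 1 = 3

degrees of freedom = 3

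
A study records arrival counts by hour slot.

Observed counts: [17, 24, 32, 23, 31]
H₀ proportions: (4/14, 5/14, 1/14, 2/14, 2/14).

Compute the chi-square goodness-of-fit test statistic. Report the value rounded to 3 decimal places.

n = 127; E_i = n·p_i = [36.29, 45.36, 9.07, 18.14, 18.14]
χ² = (17−36.29)²/36.29 + (24−45.36)²/45.36 + (32−9.07)²/9.07 + (23−18.14)²/18.14 + (31−18.14)²/18.14 = 88.6717
df = 4

test statistic = 88.672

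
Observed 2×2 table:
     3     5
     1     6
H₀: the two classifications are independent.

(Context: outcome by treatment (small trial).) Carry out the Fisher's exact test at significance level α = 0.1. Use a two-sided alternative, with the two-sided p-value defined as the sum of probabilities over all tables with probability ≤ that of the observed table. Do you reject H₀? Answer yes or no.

Margins: r₁=8, r₂=7, c₁=4, c₂=11, n=15
p_obs = C(8,3)·C(7,1)/C(15,4); sum pmf over tables with pmf ≤ p_obs
p-value (two-sided) = 0.56923
At α=0.1: p ≥ α → fail to reject H₀

reject H₀: no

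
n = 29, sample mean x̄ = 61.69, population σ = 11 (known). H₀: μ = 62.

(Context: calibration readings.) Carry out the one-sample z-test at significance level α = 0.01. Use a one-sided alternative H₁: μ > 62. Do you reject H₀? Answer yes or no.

reject H₀: no

SE = σ/√n = 11/√29 = 2.0426
z = (x̄−μ₀)/SE = (61.69−62)/2.0426 = -0.1518
p-value (one-sided, H₁ greater) = 0.56031
At α=0.01: p ≥ α → fail to reject H₀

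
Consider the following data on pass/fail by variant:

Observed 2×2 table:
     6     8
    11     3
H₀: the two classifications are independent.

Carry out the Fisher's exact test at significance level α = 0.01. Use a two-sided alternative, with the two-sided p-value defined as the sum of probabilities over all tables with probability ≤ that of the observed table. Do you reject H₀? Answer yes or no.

reject H₀: no

Margins: r₁=14, r₂=14, c₁=17, c₂=11, n=28
p_obs = C(14,6)·C(14,11)/C(28,17); sum pmf over tables with pmf ≤ p_obs
p-value (two-sided) = 0.12011
At α=0.01: p ≥ α → fail to reject H₀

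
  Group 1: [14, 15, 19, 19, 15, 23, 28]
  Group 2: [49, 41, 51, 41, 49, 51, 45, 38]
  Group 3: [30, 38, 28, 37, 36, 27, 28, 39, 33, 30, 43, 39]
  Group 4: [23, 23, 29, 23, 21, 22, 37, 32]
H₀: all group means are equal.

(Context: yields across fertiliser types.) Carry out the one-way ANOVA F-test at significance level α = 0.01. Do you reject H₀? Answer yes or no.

reject H₀: yes

Group means [19.00, 45.62, 34.00, 26.25], grand mean 31.886
SSB = Σnᵢ(x̄ᵢ−x̄)² = 2980.168; SSW = ΣΣ(x−x̄ᵢ)² = 883.375
MSB = 2980.168/3 = 993.3893; MSW = 883.375/31 = 28.4960
F = MSB/MSW = 34.8607
df = (3, 31)
p-value (upper-tail) = 0.00000
At α=0.01: p < α → reject H₀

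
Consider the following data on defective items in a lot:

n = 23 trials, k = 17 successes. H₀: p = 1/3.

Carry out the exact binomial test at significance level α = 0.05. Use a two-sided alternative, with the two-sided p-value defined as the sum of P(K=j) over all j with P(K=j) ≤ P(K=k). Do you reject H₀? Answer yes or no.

reject H₀: yes

Exact binomial: n=23, k=17, p₀=1/3=0.3333
P(X=j) = C(n,j)·p₀^j·(1−p₀)^(n−j); p = Σ P(X=j) over j with P(X=j) ≤ P(X=17)
p-value (two-sided) = 0.00008
At α=0.05: p < α → reject H₀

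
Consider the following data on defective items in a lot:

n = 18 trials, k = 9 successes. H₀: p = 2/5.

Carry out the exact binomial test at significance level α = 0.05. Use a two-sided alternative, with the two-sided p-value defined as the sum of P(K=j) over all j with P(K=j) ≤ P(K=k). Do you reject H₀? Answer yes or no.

reject H₀: no

Exact binomial: n=18, k=9, p₀=2/5=0.4000
P(X=j) = C(n,j)·p₀^j·(1−p₀)^(n−j); p = Σ P(X=j) over j with P(X=j) ≤ P(X=9)
p-value (two-sided) = 0.47192
At α=0.05: p ≥ α → fail to reject H₀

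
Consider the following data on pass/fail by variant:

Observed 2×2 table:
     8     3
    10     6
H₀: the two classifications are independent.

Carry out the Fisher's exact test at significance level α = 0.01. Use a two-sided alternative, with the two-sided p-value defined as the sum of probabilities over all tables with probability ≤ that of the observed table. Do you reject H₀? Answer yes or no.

Margins: r₁=11, r₂=16, c₁=18, c₂=9, n=27
p_obs = C(11,8)·C(16,10)/C(27,18); sum pmf over tables with pmf ≤ p_obs
p-value (two-sided) = 0.69245
At α=0.01: p ≥ α → fail to reject H₀

reject H₀: no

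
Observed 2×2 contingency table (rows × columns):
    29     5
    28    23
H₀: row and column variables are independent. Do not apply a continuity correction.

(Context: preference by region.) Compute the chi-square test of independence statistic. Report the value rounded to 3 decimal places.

Row totals [34, 51], col totals [57, 28], n=85
χ² = (29−22.80)²/22.80 + (5−11.20)²/11.20 + (28−34.20)²/34.20 + (23−16.80)²/16.80 = 8.5302
df = 1

test statistic = 8.530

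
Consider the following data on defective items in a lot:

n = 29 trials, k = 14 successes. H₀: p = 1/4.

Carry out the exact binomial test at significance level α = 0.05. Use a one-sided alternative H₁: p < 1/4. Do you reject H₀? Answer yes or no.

Exact binomial: n=29, k=14, p₀=1/4=0.2500
P(X≤14) from Σ C(n,i)·p₀^i·(1−p₀)^(n−i)
p-value (one-sided, H₁ less) = 0.99822
At α=0.05: p ≥ α → fail to reject H₀

reject H₀: no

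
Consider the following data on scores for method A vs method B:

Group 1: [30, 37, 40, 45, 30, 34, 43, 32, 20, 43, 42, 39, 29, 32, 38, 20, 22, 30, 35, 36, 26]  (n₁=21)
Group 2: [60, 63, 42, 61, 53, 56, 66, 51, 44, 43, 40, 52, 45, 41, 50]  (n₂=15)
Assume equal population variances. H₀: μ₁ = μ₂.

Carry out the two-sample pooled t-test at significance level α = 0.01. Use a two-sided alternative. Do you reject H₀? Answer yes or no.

reject H₀: yes

x̄₁=33.476, s₁=7.461, n₁=21
x̄₂=51.133, s₂=8.585, n₂=15
s_p² = [20·7.461² + 14·8.585²]/34 = 63.0874
SE = √(s_p²·(1/21+1/15)) = 2.6851
t = (33.476−51.133)/2.6851 = -6.5759
df = 34
p-value (two-sided) = 0.00000
At α=0.01: p < α → reject H₀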